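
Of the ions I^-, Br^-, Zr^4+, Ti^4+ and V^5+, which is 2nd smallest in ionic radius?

First list Z and electron count for each: V^5+: 18 e⁻, Z=23, Ti^4+: 18 e⁻, Z=22, Zr^4+: 36 e⁻, Z=40, Br^-: 36 e⁻, Z=35, I^-: 54 e⁻, Z=53. V^5+ < Ti^4+ (isoelectronic, higher Z=23 is smaller); Ti^4+ < Zr^4+ (same group, period 4 vs 5); Zr^4+ < Br^- (isoelectronic, higher Z=40 is smaller); Br^- < I^- (same group, 1 shell fewer).
Full ascending order: V^5+ < Ti^4+ < Zr^4+ < Br^- < I^-. Counting from the smallest, position 2 is Ti^4+.

Ti^4+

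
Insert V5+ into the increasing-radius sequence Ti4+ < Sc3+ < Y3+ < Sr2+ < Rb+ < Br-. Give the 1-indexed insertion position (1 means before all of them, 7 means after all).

V5+ (Z=23, 18 e⁻), Ti4+ (Z=22, 18 e⁻), Sc3+ (Z=21, 18 e⁻), Y3+ (Z=39, 36 e⁻), Sr2+ (Z=38, 36 e⁻), Rb+ (Z=37, 36 e⁻), Br- (Z=35, 36 e⁻). V5+ < Ti4+ (both 18 e⁻, Z=23>22); Ti4+ < Sc3+ (isoelectronic, higher Z=22 is smaller); Sc3+ < Y3+ (same group, 1 shell fewer); Y3+ < Sr2+ (isoelectronic, higher Z=39 is smaller); Sr2+ < Rb+ (both 36 e⁻, Z=38>37); Rb+ < Br- (both 36 e⁻, Z=37>35).
Merged order: V5+ < Ti4+ < Sc3+ < Y3+ < Sr2+ < Rb+ < Br- — V5+ is number 1.

1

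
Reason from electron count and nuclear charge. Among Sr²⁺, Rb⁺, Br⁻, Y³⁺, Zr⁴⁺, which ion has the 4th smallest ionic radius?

Isoelectronic series (36 e⁻ each). Size is set by nuclear charge: more protons means a smaller ion. Zr⁴⁺ (Z=40), Y³⁺ (Z=39), Sr²⁺ (Z=38), Rb⁺ (Z=37), Br⁻ (Z=35).
So the order is Zr⁴⁺ < Y³⁺ < Sr²⁺ < Rb⁺ < Br⁻; the 4th-smallest ion is Rb⁺.

Rb⁺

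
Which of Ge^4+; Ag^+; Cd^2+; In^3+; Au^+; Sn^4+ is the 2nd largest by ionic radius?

Ag^+

Tabulating Z and e⁻: Ge^4+ has 28 e⁻ (Z=32), Sn^4+ has 46 e⁻ (Z=50), In^3+ has 46 e⁻ (Z=49), Cd^2+ has 46 e⁻ (Z=48), Ag^+ has 46 e⁻ (Z=47), Au^+ has 78 e⁻ (Z=79). Ge^4+ < Sn^4+ (same group, period 4 vs 5); Sn^4+ < In^3+ (isoelectronic, higher Z=50 is smaller); In^3+ < Cd^2+ (both 46 e⁻, Z=49>48); Cd^2+ < Ag^+ (isoelectronic, higher Z=48 is smaller); Ag^+ < Au^+ (same group, 1 shell fewer).
Ordering: Ge^4+ < Sn^4+ < In^3+ < Cd^2+ < Ag^+ < Au^+. The 2nd largest is Ag^+.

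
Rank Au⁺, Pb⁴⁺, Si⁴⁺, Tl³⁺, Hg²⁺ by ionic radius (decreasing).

Au⁺ > Hg²⁺ > Tl³⁺ > Pb⁴⁺ > Si⁴⁺

Tabulating Z and e⁻: Si⁴⁺: 10 e⁻, Z=14, Pb⁴⁺: 78 e⁻, Z=82, Tl³⁺: 78 e⁻, Z=81, Hg²⁺: 78 e⁻, Z=80, Au⁺: 78 e⁻, Z=79. Si⁴⁺ < Pb⁴⁺ (same group, 3 shells fewer); Pb⁴⁺ < Tl³⁺ (isoelectronic, higher Z=82 is smaller); Tl³⁺ < Hg²⁺ (isoelectronic, higher Z=81 is smaller); Hg²⁺ < Au⁺ (both 78 e⁻, Z=80>79).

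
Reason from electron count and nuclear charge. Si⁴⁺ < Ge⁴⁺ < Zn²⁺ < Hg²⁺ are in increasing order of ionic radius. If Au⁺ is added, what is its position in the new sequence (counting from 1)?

5

Tabulating Z and e⁻: Si⁴⁺: 10 e⁻, Z=14, Ge⁴⁺: 28 e⁻, Z=32, Zn²⁺: 28 e⁻, Z=30, Hg²⁺: 78 e⁻, Z=80, Au⁺: 78 e⁻, Z=79. Si⁴⁺ < Ge⁴⁺ (same group, period 3 vs 4); Ge⁴⁺ < Zn²⁺ (isoelectronic, higher Z=32 is smaller); Zn²⁺ < Hg²⁺ (same group, period 4 vs 6); Hg²⁺ < Au⁺ (isoelectronic, higher Z=80 is smaller).
The complete sequence is Si⁴⁺ < Ge⁴⁺ < Zn²⁺ < Hg²⁺ < Au⁺. Au⁺ sits at position 5.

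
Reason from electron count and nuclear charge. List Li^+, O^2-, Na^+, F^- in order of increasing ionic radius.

First list Z and electron count for each: Li^+ has 2 e⁻ (Z=3), Na^+ has 10 e⁻ (Z=11), F^- has 10 e⁻ (Z=9), O^2- has 10 e⁻ (Z=8). Li^+ < Na^+ (same group, period 2 vs 3); Na^+ < F^- (isoelectronic, higher Z=11 is smaller); F^- < O^2- (both 10 e⁻, Z=9>8).

Li^+ < Na^+ < F^- < O^2-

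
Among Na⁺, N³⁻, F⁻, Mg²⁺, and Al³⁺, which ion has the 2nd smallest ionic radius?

Each ion has 10 electrons. The ranking follows nuclear charge in reverse — greater Z gives a smaller radius. Al³⁺ (Z=13), Mg²⁺ (Z=12), Na⁺ (Z=11), F⁻ (Z=9), N³⁻ (Z=7).
Ordering: Al³⁺ < Mg²⁺ < Na⁺ < F⁻ < N³⁻. The 2nd smallest is Mg²⁺.

Mg²⁺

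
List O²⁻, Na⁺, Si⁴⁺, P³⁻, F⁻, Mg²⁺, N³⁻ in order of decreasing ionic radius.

P³⁻ > N³⁻ > O²⁻ > F⁻ > Na⁺ > Mg²⁺ > Si⁴⁺

First list Z and electron count for each: Si⁴⁺ (Z=14, 10 e⁻), Mg²⁺ (Z=12, 10 e⁻), Na⁺ (Z=11, 10 e⁻), F⁻ (Z=9, 10 e⁻), O²⁻ (Z=8, 10 e⁻), N³⁻ (Z=7, 10 e⁻), P³⁻ (Z=15, 18 e⁻). Si⁴⁺ < Mg²⁺ (isoelectronic, higher Z=14 is smaller); Mg²⁺ < Na⁺ (both 10 e⁻, Z=12>11); Na⁺ < F⁻ (isoelectronic, higher Z=11 is smaller); F⁻ < O²⁻ (isoelectronic, higher Z=9 is smaller); O²⁻ < N³⁻ (both 10 e⁻, Z=8>7); N³⁻ < P³⁻ (same group, 1 shell fewer).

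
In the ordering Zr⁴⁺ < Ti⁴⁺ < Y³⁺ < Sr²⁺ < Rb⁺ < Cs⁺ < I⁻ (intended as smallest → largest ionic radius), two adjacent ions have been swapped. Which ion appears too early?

Scanning neighbour by neighbour, only Zr⁴⁺/Ti⁴⁺ violates a trend: both in group 4 with the same charge; Ti⁴⁺ (period 4) has the smaller radius. That makes Zr⁴⁺ the one sitting a position early relative to where it belongs.

Zr⁴⁺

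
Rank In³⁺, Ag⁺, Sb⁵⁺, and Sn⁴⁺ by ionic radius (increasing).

Sb⁵⁺ < Sn⁴⁺ < In³⁺ < Ag⁺

Isoelectronic series (46 e⁻ each). Size is set by nuclear charge: more protons means a smaller ion. Sb⁵⁺ (Z=51), Sn⁴⁺ (Z=50), In³⁺ (Z=49), Ag⁺ (Z=47).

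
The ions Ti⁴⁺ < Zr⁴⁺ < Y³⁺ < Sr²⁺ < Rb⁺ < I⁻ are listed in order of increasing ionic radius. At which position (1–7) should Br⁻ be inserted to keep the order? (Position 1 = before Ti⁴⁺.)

6

Tabulating Z and e⁻: Ti⁴⁺ (Z=22, 18 e⁻), Zr⁴⁺ (Z=40, 36 e⁻), Y³⁺ (Z=39, 36 e⁻), Sr²⁺ (Z=38, 36 e⁻), Rb⁺ (Z=37, 36 e⁻), Br⁻ (Z=35, 36 e⁻), I⁻ (Z=53, 54 e⁻). Ti⁴⁺ < Zr⁴⁺ (same group, period 4 vs 5); Zr⁴⁺ < Y³⁺ (both 36 e⁻, Z=40>39); Y³⁺ < Sr²⁺ (isoelectronic, higher Z=39 is smaller); Sr²⁺ < Rb⁺ (both 36 e⁻, Z=38>37); Rb⁺ < Br⁻ (both 36 e⁻, Z=37>35); Br⁻ < I⁻ (same group, period 4 vs 5).
The complete sequence is Ti⁴⁺ < Zr⁴⁺ < Y³⁺ < Sr²⁺ < Rb⁺ < Br⁻ < I⁻. Br⁻ sits at position 6.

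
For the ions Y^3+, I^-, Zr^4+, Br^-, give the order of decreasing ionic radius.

First list Z and electron count for each: Zr^4+: 36 e⁻, Z=40, Y^3+: 36 e⁻, Z=39, Br^-: 36 e⁻, Z=35, I^-: 54 e⁻, Z=53. Zr^4+ < Y^3+ (isoelectronic, higher Z=40 is smaller); Y^3+ < Br^- (both 36 e⁻, Z=39>35); Br^- < I^- (same group, period 4 vs 5).

I^- > Br^- > Y^3+ > Zr^4+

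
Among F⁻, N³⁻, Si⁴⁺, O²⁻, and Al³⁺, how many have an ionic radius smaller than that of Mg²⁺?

All of these have 10 electrons (isoelectronic). With the same electron cloud, the ion with the most protons pulls it in tightest. Nuclear charges: Si⁴⁺ (Z=14), Al³⁺ (Z=13), Mg²⁺ (Z=12), F⁻ (Z=9), O²⁻ (Z=8), N³⁻ (Z=7). Highest Z is smallest.
Relative to Mg²⁺, the ions that are smaller are Si⁴⁺, Al³⁺. Count: 2.

2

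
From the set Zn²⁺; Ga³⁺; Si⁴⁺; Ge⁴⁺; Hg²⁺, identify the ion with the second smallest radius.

Electron counts and nuclear charges: Si⁴⁺: 10 e⁻, Z=14, Ge⁴⁺: 28 e⁻, Z=32, Ga³⁺: 28 e⁻, Z=31, Zn²⁺: 28 e⁻, Z=30, Hg²⁺: 78 e⁻, Z=80. Si⁴⁺ < Ge⁴⁺ (same group, period 3 vs 4); Ge⁴⁺ < Ga³⁺ (both 28 e⁻, Z=32>31); Ga³⁺ < Zn²⁺ (isoelectronic, higher Z=31 is smaller); Zn²⁺ < Hg²⁺ (same group, 2 shells fewer).
Ordering: Si⁴⁺ < Ge⁴⁺ < Ga³⁺ < Zn²⁺ < Hg²⁺. The second smallest is Ge⁴⁺.

Ge⁴⁺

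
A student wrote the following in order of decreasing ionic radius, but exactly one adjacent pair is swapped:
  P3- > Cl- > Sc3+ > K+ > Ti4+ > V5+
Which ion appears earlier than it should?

Sc3+

The pair Sc3+, K+ is the wrong way round — both have 18 electrons but Z(Sc)=21 > Z(K)=19, so Sc3+ should be the smaller of the two. All other adjacent pairs agree with periodic trends, so Sc3+ is the misplaced ion.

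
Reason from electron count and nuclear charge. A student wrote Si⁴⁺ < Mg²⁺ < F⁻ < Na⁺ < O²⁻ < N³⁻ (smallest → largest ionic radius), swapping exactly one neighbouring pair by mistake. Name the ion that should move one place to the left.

Scanning neighbour by neighbour, only F⁻/Na⁺ violates a trend: Na⁺ and F⁻ share 10 electrons; the higher nuclear charge on Na (Z=11) contracts it more, so Na⁺ < F⁻. That makes Na⁺ the one sitting a position late relative to where it belongs.

Na⁺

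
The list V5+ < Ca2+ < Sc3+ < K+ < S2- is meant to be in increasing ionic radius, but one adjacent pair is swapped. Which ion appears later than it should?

Sc3+

Scanning neighbour by neighbour, only Ca2+/Sc3+ violates a trend: Sc3+ and Ca2+ share 18 electrons; the higher nuclear charge on Sc (Z=21) contracts it more, so Sc3+ < Ca2+. That makes Sc3+ the one sitting a position late relative to where it belongs.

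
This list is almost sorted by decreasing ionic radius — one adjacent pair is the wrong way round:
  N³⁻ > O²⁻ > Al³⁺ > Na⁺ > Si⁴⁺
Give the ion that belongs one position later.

Scanning neighbour by neighbour, only Al³⁺/Na⁺ violates a trend: both have 10 electrons but Z(Al)=13 > Z(Na)=11, so Al³⁺ should be the smaller of the two. That makes Al³⁺ the one sitting a position early relative to where it belongs.

Al³⁺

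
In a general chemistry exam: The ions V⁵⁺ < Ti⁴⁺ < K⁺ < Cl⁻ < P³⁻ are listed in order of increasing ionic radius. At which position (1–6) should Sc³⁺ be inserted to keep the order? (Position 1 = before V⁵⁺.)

3

All of these have 18 electrons (isoelectronic). With the same electron cloud, the ion with the most protons pulls it in tightest. Nuclear charges: V⁵⁺ (Z=23), Ti⁴⁺ (Z=22), Sc³⁺ (Z=21), K⁺ (Z=19), Cl⁻ (Z=17), P³⁻ (Z=15). Highest Z is smallest.
With Sc³⁺ included the full order is V⁵⁺ < Ti⁴⁺ < Sc³⁺ < K⁺ < Cl⁻ < P³⁻, so it takes position 3.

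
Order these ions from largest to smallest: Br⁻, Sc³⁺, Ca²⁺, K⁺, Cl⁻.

Br⁻ > Cl⁻ > K⁺ > Ca²⁺ > Sc³⁺

Electron counts and nuclear charges: Sc³⁺: 18 e⁻, Z=21, Ca²⁺: 18 e⁻, Z=20, K⁺: 18 e⁻, Z=19, Cl⁻: 18 e⁻, Z=17, Br⁻: 36 e⁻, Z=35. Sc³⁺ < Ca²⁺ (isoelectronic, higher Z=21 is smaller); Ca²⁺ < K⁺ (isoelectronic, higher Z=20 is smaller); K⁺ < Cl⁻ (both 18 e⁻, Z=19>17); Cl⁻ < Br⁻ (same group, period 3 vs 4).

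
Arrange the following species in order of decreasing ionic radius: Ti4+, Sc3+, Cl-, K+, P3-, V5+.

These species are isoelectronic with 18 electrons. The only difference is the number of protons: V5+ (Z=23), Ti4+ (Z=22), Sc3+ (Z=21), K+ (Z=19), Cl- (Z=17), P3- (Z=15). The strongest nuclear pull (V5+) gives the smallest ion.

P3- > Cl- > K+ > Sc3+ > Ti4+ > V5+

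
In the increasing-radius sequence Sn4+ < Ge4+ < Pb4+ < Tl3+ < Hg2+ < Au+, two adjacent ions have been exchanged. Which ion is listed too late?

Ge4+

Scanning neighbour by neighbour, only Sn4+/Ge4+ violates a trend: same group and charge — period 4 sits above period 5, so Ge4+ is smaller. That makes Ge4+ the one sitting a position late relative to where it belongs.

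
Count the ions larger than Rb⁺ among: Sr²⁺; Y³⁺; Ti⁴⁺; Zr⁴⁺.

First list Z and electron count for each: Ti⁴⁺: 18 e⁻, Z=22, Zr⁴⁺: 36 e⁻, Z=40, Y³⁺: 36 e⁻, Z=39, Sr²⁺: 36 e⁻, Z=38, Rb⁺: 36 e⁻, Z=37. Ti⁴⁺ < Zr⁴⁺ (same group, 1 shell fewer); Zr⁴⁺ < Y³⁺ (isoelectronic, higher Z=40 is smaller); Y³⁺ < Sr²⁺ (isoelectronic, higher Z=39 is smaller); Sr²⁺ < Rb⁺ (both 36 e⁻, Z=38>37).
Ordering all of them (including Rb⁺) by radius gives Ti⁴⁺ < Zr⁴⁺ < Y³⁺ < Sr²⁺ < Rb⁺. So 0 are larger.

0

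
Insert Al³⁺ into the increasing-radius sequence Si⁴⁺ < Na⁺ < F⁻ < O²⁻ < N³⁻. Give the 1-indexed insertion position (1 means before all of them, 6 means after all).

Each ion has 10 electrons. The ranking follows nuclear charge in reverse — greater Z gives a smaller radius. Si⁴⁺ (Z=14), Al³⁺ (Z=13), Na⁺ (Z=11), F⁻ (Z=9), O²⁻ (Z=8), N³⁻ (Z=7).
With Al³⁺ included the full order is Si⁴⁺ < Al³⁺ < Na⁺ < F⁻ < O²⁻ < N³⁻, so it takes position 2.

2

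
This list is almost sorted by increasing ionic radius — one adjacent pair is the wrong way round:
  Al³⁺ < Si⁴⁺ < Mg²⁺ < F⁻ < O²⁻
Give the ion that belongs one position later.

Al³⁺

Check each adjacent pair. Al³⁺ and Si⁴⁺ are reversed: they are isoelectronic (10 e⁻) and Si has more protons than Al (14 vs 13), making Si⁴⁺ smaller. No other neighbouring pair contradicts the periodic trends, so Al³⁺ is the ion listed too early.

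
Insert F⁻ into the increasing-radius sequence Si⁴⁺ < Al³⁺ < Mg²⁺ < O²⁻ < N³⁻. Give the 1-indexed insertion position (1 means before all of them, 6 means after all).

Isoelectronic series (10 e⁻ each). Size is set by nuclear charge: more protons means a smaller ion. Si⁴⁺ (Z=14), Al³⁺ (Z=13), Mg²⁺ (Z=12), F⁻ (Z=9), O²⁻ (Z=8), N³⁻ (Z=7).
Merged order: Si⁴⁺ < Al³⁺ < Mg²⁺ < F⁻ < O²⁻ < N³⁻ — F⁻ is number 4.

4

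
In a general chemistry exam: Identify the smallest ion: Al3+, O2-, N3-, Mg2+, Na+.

Al3+

Each ion has 10 electrons. The ranking follows nuclear charge in reverse — greater Z gives a smaller radius. Al3+ (Z=13), Mg2+ (Z=12), Na+ (Z=11), O2- (Z=8), N3- (Z=7).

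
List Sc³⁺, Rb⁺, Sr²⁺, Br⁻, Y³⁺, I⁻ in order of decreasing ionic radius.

First list Z and electron count for each: Sc³⁺: 18 e⁻, Z=21, Y³⁺: 36 e⁻, Z=39, Sr²⁺: 36 e⁻, Z=38, Rb⁺: 36 e⁻, Z=37, Br⁻: 36 e⁻, Z=35, I⁻: 54 e⁻, Z=53. Sc³⁺ < Y³⁺ (same group, 1 shell fewer); Y³⁺ < Sr²⁺ (both 36 e⁻, Z=39>38); Sr²⁺ < Rb⁺ (isoelectronic, higher Z=38 is smaller); Rb⁺ < Br⁻ (isoelectronic, higher Z=37 is smaller); Br⁻ < I⁻ (same group, 1 shell fewer).

I⁻ > Br⁻ > Rb⁺ > Sr²⁺ > Y³⁺ > Sc³⁺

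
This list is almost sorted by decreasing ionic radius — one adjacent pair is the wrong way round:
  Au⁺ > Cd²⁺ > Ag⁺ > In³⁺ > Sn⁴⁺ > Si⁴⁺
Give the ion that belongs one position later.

Check each adjacent pair. Cd²⁺ and Ag⁺ are reversed: they are isoelectronic (46 e⁻) and Cd has more protons than Ag (48 vs 47), making Cd²⁺ smaller. No other neighbouring pair contradicts the periodic trends, so Cd²⁺ is the ion listed too early.

Cd²⁺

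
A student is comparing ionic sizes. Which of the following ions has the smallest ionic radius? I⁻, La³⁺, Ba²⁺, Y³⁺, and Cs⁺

Tabulating Z and e⁻: Y³⁺ (Z=39, 36 e⁻), La³⁺ (Z=57, 54 e⁻), Ba²⁺ (Z=56, 54 e⁻), Cs⁺ (Z=55, 54 e⁻), I⁻ (Z=53, 54 e⁻). Y³⁺ < La³⁺ (same group, 1 shell fewer); La³⁺ < Ba²⁺ (isoelectronic, higher Z=57 is smaller); Ba²⁺ < Cs⁺ (isoelectronic, higher Z=56 is smaller); Cs⁺ < I⁻ (isoelectronic, higher Z=55 is smaller).

Y³⁺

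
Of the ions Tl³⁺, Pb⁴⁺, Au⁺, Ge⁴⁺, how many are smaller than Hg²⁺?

3

Work out protons and electrons: Ge⁴⁺ (Z=32, 28 e⁻), Pb⁴⁺ (Z=82, 78 e⁻), Tl³⁺ (Z=81, 78 e⁻), Hg²⁺ (Z=80, 78 e⁻), Au⁺ (Z=79, 78 e⁻). Ge⁴⁺ < Pb⁴⁺ (same group, period 4 vs 6); Pb⁴⁺ < Tl³⁺ (isoelectronic, higher Z=82 is smaller); Tl³⁺ < Hg²⁺ (isoelectronic, higher Z=81 is smaller); Hg²⁺ < Au⁺ (isoelectronic, higher Z=80 is smaller).
Relative to Hg²⁺, the ions that are smaller are Ge⁴⁺, Pb⁴⁺, Tl³⁺. That's 3.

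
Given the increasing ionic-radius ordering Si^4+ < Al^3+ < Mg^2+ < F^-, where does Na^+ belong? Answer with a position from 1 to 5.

4

These species are isoelectronic with 10 electrons. The only difference is the number of protons: Si^4+ (Z=14), Al^3+ (Z=13), Mg^2+ (Z=12), Na^+ (Z=11), F^- (Z=9). The strongest nuclear pull (Si^4+) gives the smallest ion.
Putting Na^+ in gives Si^4+ < Al^3+ < Mg^2+ < Na^+ < F^-; it lands at slot 4.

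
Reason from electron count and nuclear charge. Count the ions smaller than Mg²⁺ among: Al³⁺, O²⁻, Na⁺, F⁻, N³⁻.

1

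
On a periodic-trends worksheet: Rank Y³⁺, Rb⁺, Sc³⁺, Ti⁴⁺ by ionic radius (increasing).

Ti⁴⁺ < Sc³⁺ < Y³⁺ < Rb⁺

First list Z and electron count for each: Ti⁴⁺ has 18 e⁻ (Z=22), Sc³⁺ has 18 e⁻ (Z=21), Y³⁺ has 36 e⁻ (Z=39), Rb⁺ has 36 e⁻ (Z=37). Ti⁴⁺ < Sc³⁺ (isoelectronic, higher Z=22 is smaller); Sc³⁺ < Y³⁺ (same group, 1 shell fewer); Y³⁺ < Rb⁺ (isoelectronic, higher Z=39 is smaller).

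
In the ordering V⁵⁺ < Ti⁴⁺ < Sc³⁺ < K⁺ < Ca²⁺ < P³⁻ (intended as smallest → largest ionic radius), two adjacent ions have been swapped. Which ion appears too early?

K⁺

The pair K⁺, Ca²⁺ is the wrong way round — they are isoelectronic (18 e⁻) and Ca has more protons than K (20 vs 19), making Ca²⁺ smaller. All other adjacent pairs agree with periodic trends, so K⁺ is the misplaced ion.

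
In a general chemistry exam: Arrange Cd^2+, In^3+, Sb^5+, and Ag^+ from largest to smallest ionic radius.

Ag^+ > Cd^2+ > In^3+ > Sb^5+

These species are isoelectronic with 46 electrons. The only difference is the number of protons: Sb^5+ (Z=51), In^3+ (Z=49), Cd^2+ (Z=48), Ag^+ (Z=47). The strongest nuclear pull (Sb^5+) gives the smallest ion.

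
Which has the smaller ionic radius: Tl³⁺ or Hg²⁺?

Tl³⁺

Each ion has 78 electrons. The ranking follows nuclear charge in reverse — greater Z gives a smaller radius. Tl³⁺ (Z=81), Hg²⁺ (Z=80).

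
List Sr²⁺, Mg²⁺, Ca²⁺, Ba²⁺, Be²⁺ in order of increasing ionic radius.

Be²⁺ < Mg²⁺ < Ca²⁺ < Sr²⁺ < Ba²⁺

Same group, same charge. Going down the group adds an extra shell of electrons, so the ion gets larger: Be²⁺ is highest in the group and smallest.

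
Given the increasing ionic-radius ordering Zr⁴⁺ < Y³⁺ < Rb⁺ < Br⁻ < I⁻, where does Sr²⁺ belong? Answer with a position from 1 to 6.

3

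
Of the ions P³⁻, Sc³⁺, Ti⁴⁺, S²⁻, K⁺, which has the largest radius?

P³⁻

All of these have 18 electrons (isoelectronic). With the same electron cloud, the ion with the most protons pulls it in tightest. Nuclear charges: Ti⁴⁺ (Z=22), Sc³⁺ (Z=21), K⁺ (Z=19), S²⁻ (Z=16), P³⁻ (Z=15). Highest Z is smallest.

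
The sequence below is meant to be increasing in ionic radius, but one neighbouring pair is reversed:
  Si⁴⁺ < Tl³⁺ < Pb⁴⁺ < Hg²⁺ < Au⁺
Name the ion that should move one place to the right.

The pair Tl³⁺, Pb⁴⁺ is the wrong way round — both have 78 electrons but Z(Pb)=82 > Z(Tl)=81, so Pb⁴⁺ should be the smaller of the two. All other adjacent pairs agree with periodic trends, so Tl³⁺ is the misplaced ion.

Tl³⁺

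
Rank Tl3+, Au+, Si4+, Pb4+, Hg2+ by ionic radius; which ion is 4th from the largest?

Pb4+

Tabulating Z and e⁻: Si4+ has 10 e⁻ (Z=14), Pb4+ has 78 e⁻ (Z=82), Tl3+ has 78 e⁻ (Z=81), Hg2+ has 78 e⁻ (Z=80), Au+ has 78 e⁻ (Z=79). Si4+ < Pb4+ (same group, 3 shells fewer); Pb4+ < Tl3+ (both 78 e⁻, Z=82>81); Tl3+ < Hg2+ (both 78 e⁻, Z=81>80); Hg2+ < Au+ (isoelectronic, higher Z=80 is smaller).
So the order is Si4+ < Pb4+ < Tl3+ < Hg2+ < Au+; the 4th-largest ion is Pb4+.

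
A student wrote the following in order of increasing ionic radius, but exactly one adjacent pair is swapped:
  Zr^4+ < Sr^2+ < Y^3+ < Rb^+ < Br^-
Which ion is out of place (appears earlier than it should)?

Sr^2+

Check each adjacent pair. Sr^2+ and Y^3+ are reversed: Y^3+ and Sr^2+ share 36 electrons; the higher nuclear charge on Y (Z=39) contracts it more, so Y^3+ < Sr^2+. No other neighbouring pair contradicts the periodic trends, so Sr^2+ is the ion listed too early.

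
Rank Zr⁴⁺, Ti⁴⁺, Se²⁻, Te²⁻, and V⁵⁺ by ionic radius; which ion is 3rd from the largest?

Zr⁴⁺

First list Z and electron count for each: V⁵⁺ (Z=23, 18 e⁻), Ti⁴⁺ (Z=22, 18 e⁻), Zr⁴⁺ (Z=40, 36 e⁻), Se²⁻ (Z=34, 36 e⁻), Te²⁻ (Z=52, 54 e⁻). V⁵⁺ < Ti⁴⁺ (both 18 e⁻, Z=23>22); Ti⁴⁺ < Zr⁴⁺ (same group, 1 shell fewer); Zr⁴⁺ < Se²⁻ (both 36 e⁻, Z=40>34); Se²⁻ < Te²⁻ (same group, period 4 vs 5).
Full ascending order: V⁵⁺ < Ti⁴⁺ < Zr⁴⁺ < Se²⁻ < Te²⁻. Counting from the largest, position 3 is Zr⁴⁺.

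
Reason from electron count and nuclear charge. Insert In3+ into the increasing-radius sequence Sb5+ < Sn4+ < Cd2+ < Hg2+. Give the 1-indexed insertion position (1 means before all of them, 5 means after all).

3

Sb5+ (Z=51, 46 e⁻), Sn4+ (Z=50, 46 e⁻), In3+ (Z=49, 46 e⁻), Cd2+ (Z=48, 46 e⁻), Hg2+ (Z=80, 78 e⁻). Sb5+ < Sn4+ (isoelectronic, higher Z=51 is smaller); Sn4+ < In3+ (isoelectronic, higher Z=50 is smaller); In3+ < Cd2+ (isoelectronic, higher Z=49 is smaller); Cd2+ < Hg2+ (same group, period 5 vs 6).
The complete sequence is Sb5+ < Sn4+ < In3+ < Cd2+ < Hg2+. In3+ sits at position 3.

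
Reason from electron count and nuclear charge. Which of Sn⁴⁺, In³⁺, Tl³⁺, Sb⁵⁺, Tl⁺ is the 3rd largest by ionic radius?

Electron counts and nuclear charges: Sb⁵⁺ has 46 e⁻ (Z=51), Sn⁴⁺ has 46 e⁻ (Z=50), In³⁺ has 46 e⁻ (Z=49), Tl³⁺ has 78 e⁻ (Z=81), Tl⁺ has 80 e⁻ (Z=81). Sb⁵⁺ < Sn⁴⁺ (both 46 e⁻, Z=51>50); Sn⁴⁺ < In³⁺ (both 46 e⁻, Z=50>49); In³⁺ < Tl³⁺ (same group, 1 shell fewer); Tl³⁺ < Tl⁺ (same element, +3 vs +1).
That gives Sb⁵⁺ < Sn⁴⁺ < In³⁺ < Tl³⁺ < Tl⁺. From the largest end, number 3 is In³⁺.

In³⁺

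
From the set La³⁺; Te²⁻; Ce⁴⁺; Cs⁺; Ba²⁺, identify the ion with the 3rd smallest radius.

Each ion has 54 electrons. The ranking follows nuclear charge in reverse — greater Z gives a smaller radius. Ce⁴⁺ (Z=58), La³⁺ (Z=57), Ba²⁺ (Z=56), Cs⁺ (Z=55), Te²⁻ (Z=52).
Ordering: Ce⁴⁺ < La³⁺ < Ba²⁺ < Cs⁺ < Te²⁻. The 3rd smallest is Ba²⁺.

Ba²⁺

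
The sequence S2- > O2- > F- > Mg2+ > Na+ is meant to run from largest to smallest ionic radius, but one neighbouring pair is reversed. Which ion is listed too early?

Check each adjacent pair. Mg2+ and Na+ are reversed: they are isoelectronic (10 e⁻) and Mg has more protons than Na (12 vs 11), making Mg2+ smaller. No other neighbouring pair contradicts the periodic trends, so Mg2+ is the ion listed too early.

Mg2+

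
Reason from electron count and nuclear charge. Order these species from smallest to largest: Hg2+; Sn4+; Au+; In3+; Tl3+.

First list Z and electron count for each: Sn4+ has 46 e⁻ (Z=50), In3+ has 46 e⁻ (Z=49), Tl3+ has 78 e⁻ (Z=81), Hg2+ has 78 e⁻ (Z=80), Au+ has 78 e⁻ (Z=79). Sn4+ < In3+ (both 46 e⁻, Z=50>49); In3+ < Tl3+ (same group, 1 shell fewer); Tl3+ < Hg2+ (isoelectronic, higher Z=81 is smaller); Hg2+ < Au+ (isoelectronic, higher Z=80 is smaller).

Sn4+ < In3+ < Tl3+ < Hg2+ < Au+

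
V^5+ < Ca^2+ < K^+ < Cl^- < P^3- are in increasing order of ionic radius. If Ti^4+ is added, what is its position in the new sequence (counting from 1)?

2

All of these have 18 electrons (isoelectronic). With the same electron cloud, the ion with the most protons pulls it in tightest. Nuclear charges: V^5+ (Z=23), Ti^4+ (Z=22), Ca^2+ (Z=20), K^+ (Z=19), Cl^- (Z=17), P^3- (Z=15). Highest Z is smallest.
Merged order: V^5+ < Ti^4+ < Ca^2+ < K^+ < Cl^- < P^3- — Ti^4+ is number 2.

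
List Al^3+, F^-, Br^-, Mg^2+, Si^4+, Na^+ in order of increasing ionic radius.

Si^4+ < Al^3+ < Mg^2+ < Na^+ < F^- < Br^-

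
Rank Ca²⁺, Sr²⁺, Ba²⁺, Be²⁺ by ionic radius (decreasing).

Ba²⁺ > Sr²⁺ > Ca²⁺ > Be²⁺

These ions sit in one column with identical charge. Each step down the periodic table adds a principal shell, increasing the radius.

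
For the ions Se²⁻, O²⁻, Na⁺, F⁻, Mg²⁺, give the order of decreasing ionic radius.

Se²⁻ > O²⁻ > F⁻ > Na⁺ > Mg²⁺

Electron counts and nuclear charges: Mg²⁺ (Z=12, 10 e⁻), Na⁺ (Z=11, 10 e⁻), F⁻ (Z=9, 10 e⁻), O²⁻ (Z=8, 10 e⁻), Se²⁻ (Z=34, 36 e⁻). Mg²⁺ < Na⁺ (both 10 e⁻, Z=12>11); Na⁺ < F⁻ (both 10 e⁻, Z=11>9); F⁻ < O²⁻ (isoelectronic, higher Z=9 is smaller); O²⁻ < Se²⁻ (same group, period 2 vs 4).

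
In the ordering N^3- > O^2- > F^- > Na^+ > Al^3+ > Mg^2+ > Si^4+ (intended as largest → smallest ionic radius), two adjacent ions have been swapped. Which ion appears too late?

Mg^2+

Check each adjacent pair. Al^3+ and Mg^2+ are reversed: Al^3+ and Mg^2+ share 10 electrons; the higher nuclear charge on Al (Z=13) contracts it more, so Al^3+ < Mg^2+. No other neighbouring pair contradicts the periodic trends, so Mg^2+ is the ion listed too late.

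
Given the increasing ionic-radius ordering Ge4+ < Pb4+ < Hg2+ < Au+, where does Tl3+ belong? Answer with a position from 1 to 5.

First list Z and electron count for each: Ge4+: 28 e⁻, Z=32, Pb4+: 78 e⁻, Z=82, Tl3+: 78 e⁻, Z=81, Hg2+: 78 e⁻, Z=80, Au+: 78 e⁻, Z=79. Ge4+ < Pb4+ (same group, 2 shells fewer); Pb4+ < Tl3+ (isoelectronic, higher Z=82 is smaller); Tl3+ < Hg2+ (both 78 e⁻, Z=81>80); Hg2+ < Au+ (isoelectronic, higher Z=80 is smaller).
Merged order: Ge4+ < Pb4+ < Tl3+ < Hg2+ < Au+ — Tl3+ is number 3.

3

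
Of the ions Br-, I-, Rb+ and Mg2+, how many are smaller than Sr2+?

1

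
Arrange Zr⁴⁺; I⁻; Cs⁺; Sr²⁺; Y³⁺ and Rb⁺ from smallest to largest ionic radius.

Tabulating Z and e⁻: Zr⁴⁺ has 36 e⁻ (Z=40), Y³⁺ has 36 e⁻ (Z=39), Sr²⁺ has 36 e⁻ (Z=38), Rb⁺ has 36 e⁻ (Z=37), Cs⁺ has 54 e⁻ (Z=55), I⁻ has 54 e⁻ (Z=53). Zr⁴⁺ < Y³⁺ (isoelectronic, higher Z=40 is smaller); Y³⁺ < Sr²⁺ (both 36 e⁻, Z=39>38); Sr²⁺ < Rb⁺ (both 36 e⁻, Z=38>37); Rb⁺ < Cs⁺ (same group, period 5 vs 6); Cs⁺ < I⁻ (both 54 e⁻, Z=55>53).

Zr⁴⁺ < Y³⁺ < Sr²⁺ < Rb⁺ < Cs⁺ < I⁻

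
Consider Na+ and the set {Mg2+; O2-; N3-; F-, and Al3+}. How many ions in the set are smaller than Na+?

Isoelectronic series (10 e⁻ each). Size is set by nuclear charge: more protons means a smaller ion. Al3+ (Z=13), Mg2+ (Z=12), Na+ (Z=11), F- (Z=9), O2- (Z=8), N3- (Z=7).
Ordering all of them (including Na+) by radius gives Al3+ < Mg2+ < Na+ < F- < O2- < N3-. That's 2.

2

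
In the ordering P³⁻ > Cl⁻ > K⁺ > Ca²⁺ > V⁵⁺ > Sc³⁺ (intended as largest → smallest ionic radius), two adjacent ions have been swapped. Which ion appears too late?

Compare adjacent ions: they are isoelectronic (18 e⁻) and V has more protons than Sc (23 vs 21), making V⁵⁺ smaller — yet in this decreasing list V⁵⁺ sits before Sc³⁺. Nothing else is reversed, so Sc³⁺ should move one place to the left.

Sc³⁺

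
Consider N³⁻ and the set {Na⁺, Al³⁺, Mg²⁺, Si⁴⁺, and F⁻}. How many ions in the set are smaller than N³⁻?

These species are isoelectronic with 10 electrons. The only difference is the number of protons: Si⁴⁺ (Z=14), Al³⁺ (Z=13), Mg²⁺ (Z=12), Na⁺ (Z=11), F⁻ (Z=9), N³⁻ (Z=7). The strongest nuclear pull (Si⁴⁺) gives the smallest ion.
Placing each against N³⁻: smaller — Si⁴⁺, Al³⁺, Mg²⁺, Na⁺, F⁻; larger — none. So 5 are smaller.

5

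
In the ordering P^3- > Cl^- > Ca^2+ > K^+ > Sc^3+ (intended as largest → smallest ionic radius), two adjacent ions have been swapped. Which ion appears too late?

K^+

Scanning neighbour by neighbour, only Ca^2+/K^+ violates a trend: both have 18 electrons but Z(Ca)=20 > Z(K)=19, so Ca^2+ should be the smaller of the two. That makes K^+ the one sitting a position late relative to where it belongs.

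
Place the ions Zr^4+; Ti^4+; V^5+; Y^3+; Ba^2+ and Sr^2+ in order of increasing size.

Tabulating Z and e⁻: V^5+: 18 e⁻, Z=23, Ti^4+: 18 e⁻, Z=22, Zr^4+: 36 e⁻, Z=40, Y^3+: 36 e⁻, Z=39, Sr^2+: 36 e⁻, Z=38, Ba^2+: 54 e⁻, Z=56. V^5+ < Ti^4+ (isoelectronic, higher Z=23 is smaller); Ti^4+ < Zr^4+ (same group, 1 shell fewer); Zr^4+ < Y^3+ (isoelectronic, higher Z=40 is smaller); Y^3+ < Sr^2+ (both 36 e⁻, Z=39>38); Sr^2+ < Ba^2+ (same group, period 5 vs 6).

V^5+ < Ti^4+ < Zr^4+ < Y^3+ < Sr^2+ < Ba^2+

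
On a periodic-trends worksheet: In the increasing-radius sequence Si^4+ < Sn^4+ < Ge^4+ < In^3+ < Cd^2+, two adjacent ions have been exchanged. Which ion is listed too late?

The pair Sn^4+, Ge^4+ is the wrong way round — both in group 14 with the same charge; Ge^4+ (period 4) has the smaller radius. All other adjacent pairs agree with periodic trends, so Ge^4+ is the misplaced ion.

Ge^4+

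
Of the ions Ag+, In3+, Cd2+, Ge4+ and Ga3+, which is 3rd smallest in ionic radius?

In3+

First list Z and electron count for each: Ge4+ (Z=32, 28 e⁻), Ga3+ (Z=31, 28 e⁻), In3+ (Z=49, 46 e⁻), Cd2+ (Z=48, 46 e⁻), Ag+ (Z=47, 46 e⁻). Ge4+ < Ga3+ (both 28 e⁻, Z=32>31); Ga3+ < In3+ (same group, 1 shell fewer); In3+ < Cd2+ (isoelectronic, higher Z=49 is smaller); Cd2+ < Ag+ (both 46 e⁻, Z=48>47).
Ordering: Ge4+ < Ga3+ < In3+ < Cd2+ < Ag+. The 3rd smallest is In3+.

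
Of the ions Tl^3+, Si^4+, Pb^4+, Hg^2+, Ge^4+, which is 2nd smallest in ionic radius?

Si^4+: 10 e⁻, Z=14, Ge^4+: 28 e⁻, Z=32, Pb^4+: 78 e⁻, Z=82, Tl^3+: 78 e⁻, Z=81, Hg^2+: 78 e⁻, Z=80. Si^4+ < Ge^4+ (same group, period 3 vs 4); Ge^4+ < Pb^4+ (same group, 2 shells fewer); Pb^4+ < Tl^3+ (isoelectronic, higher Z=82 is smaller); Tl^3+ < Hg^2+ (both 78 e⁻, Z=81>80).
That gives Si^4+ < Ge^4+ < Pb^4+ < Tl^3+ < Hg^2+. From the smallest end, number 2 is Ge^4+.

Ge^4+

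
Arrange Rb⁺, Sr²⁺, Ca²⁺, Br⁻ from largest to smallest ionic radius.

Br⁻ > Rb⁺ > Sr²⁺ > Ca²⁺

Tabulating Z and e⁻: Ca²⁺ (Z=20, 18 e⁻), Sr²⁺ (Z=38, 36 e⁻), Rb⁺ (Z=37, 36 e⁻), Br⁻ (Z=35, 36 e⁻). Ca²⁺ < Sr²⁺ (same group, 1 shell fewer); Sr²⁺ < Rb⁺ (isoelectronic, higher Z=38 is smaller); Rb⁺ < Br⁻ (isoelectronic, higher Z=37 is smaller).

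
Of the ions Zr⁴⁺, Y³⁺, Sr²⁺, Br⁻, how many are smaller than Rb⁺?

3

Isoelectronic series (36 e⁻ each). Size is set by nuclear charge: more protons means a smaller ion. Zr⁴⁺ (Z=40), Y³⁺ (Z=39), Sr²⁺ (Z=38), Rb⁺ (Z=37), Br⁻ (Z=35).
Placing each against Rb⁺: smaller — Zr⁴⁺, Y³⁺, Sr²⁺; larger — Br⁻. So 3 are smaller.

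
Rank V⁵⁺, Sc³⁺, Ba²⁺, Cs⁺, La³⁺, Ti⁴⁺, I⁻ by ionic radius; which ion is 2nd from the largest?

Work out protons and electrons: V⁵⁺: 18 e⁻, Z=23, Ti⁴⁺: 18 e⁻, Z=22, Sc³⁺: 18 e⁻, Z=21, La³⁺: 54 e⁻, Z=57, Ba²⁺: 54 e⁻, Z=56, Cs⁺: 54 e⁻, Z=55, I⁻: 54 e⁻, Z=53. V⁵⁺ < Ti⁴⁺ (isoelectronic, higher Z=23 is smaller); Ti⁴⁺ < Sc³⁺ (both 18 e⁻, Z=22>21); Sc³⁺ < La³⁺ (same group, period 4 vs 6); La³⁺ < Ba²⁺ (isoelectronic, higher Z=57 is smaller); Ba²⁺ < Cs⁺ (isoelectronic, higher Z=56 is smaller); Cs⁺ < I⁻ (both 54 e⁻, Z=55>53).
That gives V⁵⁺ < Ti⁴⁺ < Sc³⁺ < La³⁺ < Ba²⁺ < Cs⁺ < I⁻. From the largest end, number 2 is Cs⁺.

Cs⁺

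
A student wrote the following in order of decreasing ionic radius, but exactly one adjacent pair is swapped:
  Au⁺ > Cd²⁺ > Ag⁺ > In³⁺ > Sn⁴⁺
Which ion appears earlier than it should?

Cd²⁺

Compare adjacent ions: both have 46 electrons but Z(Cd)=48 > Z(Ag)=47, so Cd²⁺ should be the smaller of the two — yet in this decreasing list Cd²⁺ sits before Ag⁺. Nothing else is reversed, so Cd²⁺ should move one place to the right.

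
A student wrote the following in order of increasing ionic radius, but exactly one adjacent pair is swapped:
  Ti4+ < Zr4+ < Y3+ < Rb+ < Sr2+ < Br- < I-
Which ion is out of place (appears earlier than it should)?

Rb+

The pair Rb+, Sr2+ is the wrong way round — they are isoelectronic (36 e⁻) and Sr has more protons than Rb (38 vs 37), making Sr2+ smaller. All other adjacent pairs agree with periodic trends, so Rb+ is the misplaced ion.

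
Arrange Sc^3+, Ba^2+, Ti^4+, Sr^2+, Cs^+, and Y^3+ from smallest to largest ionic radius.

Tabulating Z and e⁻: Ti^4+: 18 e⁻, Z=22, Sc^3+: 18 e⁻, Z=21, Y^3+: 36 e⁻, Z=39, Sr^2+: 36 e⁻, Z=38, Ba^2+: 54 e⁻, Z=56, Cs^+: 54 e⁻, Z=55. Ti^4+ < Sc^3+ (both 18 e⁻, Z=22>21); Sc^3+ < Y^3+ (same group, 1 shell fewer); Y^3+ < Sr^2+ (both 36 e⁻, Z=39>38); Sr^2+ < Ba^2+ (same group, 1 shell fewer); Ba^2+ < Cs^+ (isoelectronic, higher Z=56 is smaller).

Ti^4+ < Sc^3+ < Y^3+ < Sr^2+ < Ba^2+ < Cs^+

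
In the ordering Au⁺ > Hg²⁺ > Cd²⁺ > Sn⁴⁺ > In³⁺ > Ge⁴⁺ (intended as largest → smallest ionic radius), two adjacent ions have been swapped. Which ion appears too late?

Check each adjacent pair. Sn⁴⁺ and In³⁺ are reversed: both have 46 electrons but Z(Sn)=50 > Z(In)=49, so Sn⁴⁺ should be the smaller of the two. No other neighbouring pair contradicts the periodic trends, so In³⁺ is the ion listed too late.

In³⁺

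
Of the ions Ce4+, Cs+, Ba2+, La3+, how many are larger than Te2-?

0

These species are isoelectronic with 54 electrons. The only difference is the number of protons: Ce4+ (Z=58), La3+ (Z=57), Ba2+ (Z=56), Cs+ (Z=55), Te2- (Z=52). The strongest nuclear pull (Ce4+) gives the smallest ion.
Placing each against Te2-: smaller — Ce4+, La3+, Ba2+, Cs+; larger — none. So 0 are larger.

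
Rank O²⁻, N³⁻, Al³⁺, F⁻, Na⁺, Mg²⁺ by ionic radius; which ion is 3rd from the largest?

F⁻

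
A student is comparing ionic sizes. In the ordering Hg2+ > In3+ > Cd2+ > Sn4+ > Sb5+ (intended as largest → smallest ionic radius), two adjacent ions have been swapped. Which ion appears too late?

Cd2+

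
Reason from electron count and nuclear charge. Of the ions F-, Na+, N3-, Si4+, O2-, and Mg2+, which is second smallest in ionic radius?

Mg2+

All of these have 10 electrons (isoelectronic). With the same electron cloud, the ion with the most protons pulls it in tightest. Nuclear charges: Si4+ (Z=14), Mg2+ (Z=12), Na+ (Z=11), F- (Z=9), O2- (Z=8), N3- (Z=7). Highest Z is smallest.
So the order is Si4+ < Mg2+ < Na+ < F- < O2- < N3-; the 2nd-smallest ion is Mg2+.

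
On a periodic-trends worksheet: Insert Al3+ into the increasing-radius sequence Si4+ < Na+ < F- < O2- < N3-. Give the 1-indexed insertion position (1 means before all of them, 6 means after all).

Isoelectronic series (10 e⁻ each). Size is set by nuclear charge: more protons means a smaller ion. Si4+ (Z=14), Al3+ (Z=13), Na+ (Z=11), F- (Z=9), O2- (Z=8), N3- (Z=7).
Putting Al3+ in gives Si4+ < Al3+ < Na+ < F- < O2- < N3-; it lands at slot 2.

2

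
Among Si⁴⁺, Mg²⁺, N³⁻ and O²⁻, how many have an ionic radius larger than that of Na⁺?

2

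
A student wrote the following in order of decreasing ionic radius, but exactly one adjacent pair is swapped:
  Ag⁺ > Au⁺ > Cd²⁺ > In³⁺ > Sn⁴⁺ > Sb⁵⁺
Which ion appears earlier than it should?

Ag⁺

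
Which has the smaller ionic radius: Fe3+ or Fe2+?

Fe3+

For a single element, ionic radius drops as positive charge rises — Fe3+ < Fe2+.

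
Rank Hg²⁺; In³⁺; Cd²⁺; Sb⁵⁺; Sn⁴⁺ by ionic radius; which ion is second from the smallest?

Tabulating Z and e⁻: Sb⁵⁺: 46 e⁻, Z=51, Sn⁴⁺: 46 e⁻, Z=50, In³⁺: 46 e⁻, Z=49, Cd²⁺: 46 e⁻, Z=48, Hg²⁺: 78 e⁻, Z=80. Sb⁵⁺ < Sn⁴⁺ (both 46 e⁻, Z=51>50); Sn⁴⁺ < In³⁺ (isoelectronic, higher Z=50 is smaller); In³⁺ < Cd²⁺ (isoelectronic, higher Z=49 is smaller); Cd²⁺ < Hg²⁺ (same group, period 5 vs 6).
Full ascending order: Sb⁵⁺ < Sn⁴⁺ < In³⁺ < Cd²⁺ < Hg²⁺. Counting from the smallest, position 2 is Sn⁴⁺.

Sn⁴⁺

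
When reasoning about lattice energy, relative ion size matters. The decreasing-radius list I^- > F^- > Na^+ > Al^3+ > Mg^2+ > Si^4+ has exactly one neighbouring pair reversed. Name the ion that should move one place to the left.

Compare adjacent ions: they are isoelectronic (10 e⁻) and Al has more protons than Mg (13 vs 12), making Al^3+ smaller — yet in this decreasing list Al^3+ sits before Mg^2+. Nothing else is reversed, so Mg^2+ should move one place to the left.

Mg^2+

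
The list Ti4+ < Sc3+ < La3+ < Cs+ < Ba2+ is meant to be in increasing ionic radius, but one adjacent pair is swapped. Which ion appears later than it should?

Scanning neighbour by neighbour, only Cs+/Ba2+ violates a trend: Ba2+ and Cs+ share 54 electrons; the higher nuclear charge on Ba (Z=56) contracts it more, so Ba2+ < Cs+. That makes Ba2+ the one sitting a position late relative to where it belongs.

Ba2+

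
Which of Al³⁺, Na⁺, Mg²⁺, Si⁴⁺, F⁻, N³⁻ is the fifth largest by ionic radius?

Al³⁺

Each ion has 10 electrons. The ranking follows nuclear charge in reverse — greater Z gives a smaller radius. Si⁴⁺ (Z=14), Al³⁺ (Z=13), Mg²⁺ (Z=12), Na⁺ (Z=11), F⁻ (Z=9), N³⁻ (Z=7).
Ordering: Si⁴⁺ < Al³⁺ < Mg²⁺ < Na⁺ < F⁻ < N³⁻. The fifth largest is Al³⁺.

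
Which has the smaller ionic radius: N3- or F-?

Isoelectronic series (10 e⁻ each). Size is set by nuclear charge: more protons means a smaller ion. F- (Z=9), N3- (Z=7).

F-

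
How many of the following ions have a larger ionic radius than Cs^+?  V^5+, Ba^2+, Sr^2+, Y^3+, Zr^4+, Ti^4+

Electron counts and nuclear charges: V^5+ has 18 e⁻ (Z=23), Ti^4+ has 18 e⁻ (Z=22), Zr^4+ has 36 e⁻ (Z=40), Y^3+ has 36 e⁻ (Z=39), Sr^2+ has 36 e⁻ (Z=38), Ba^2+ has 54 e⁻ (Z=56), Cs^+ has 54 e⁻ (Z=55). V^5+ < Ti^4+ (both 18 e⁻, Z=23>22); Ti^4+ < Zr^4+ (same group, 1 shell fewer); Zr^4+ < Y^3+ (both 36 e⁻, Z=40>39); Y^3+ < Sr^2+ (both 36 e⁻, Z=39>38); Sr^2+ < Ba^2+ (same group, period 5 vs 6); Ba^2+ < Cs^+ (isoelectronic, higher Z=56 is smaller).
Placing each against Cs^+: smaller — V^5+, Ti^4+, Zr^4+, Y^3+, Sr^2+, Ba^2+; larger — none. That's 0.

0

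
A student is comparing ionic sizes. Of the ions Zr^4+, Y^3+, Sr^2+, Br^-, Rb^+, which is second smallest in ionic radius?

All of these have 36 electrons (isoelectronic). With the same electron cloud, the ion with the most protons pulls it in tightest. Nuclear charges: Zr^4+ (Z=40), Y^3+ (Z=39), Sr^2+ (Z=38), Rb^+ (Z=37), Br^- (Z=35). Highest Z is smallest.
Full ascending order: Zr^4+ < Y^3+ < Sr^2+ < Rb^+ < Br^-. Counting from the smallest, position 2 is Y^3+.

Y^3+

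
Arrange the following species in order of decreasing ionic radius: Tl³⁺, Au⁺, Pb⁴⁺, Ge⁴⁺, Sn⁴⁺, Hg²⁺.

Au⁺ > Hg²⁺ > Tl³⁺ > Pb⁴⁺ > Sn⁴⁺ > Ge⁴⁺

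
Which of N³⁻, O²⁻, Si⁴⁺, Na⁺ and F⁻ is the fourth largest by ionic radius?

Na⁺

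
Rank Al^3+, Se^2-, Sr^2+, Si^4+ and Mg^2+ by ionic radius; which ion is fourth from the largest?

Electron counts and nuclear charges: Si^4+: 10 e⁻, Z=14, Al^3+: 10 e⁻, Z=13, Mg^2+: 10 e⁻, Z=12, Sr^2+: 36 e⁻, Z=38, Se^2-: 36 e⁻, Z=34. Si^4+ < Al^3+ (isoelectronic, higher Z=14 is smaller); Al^3+ < Mg^2+ (isoelectronic, higher Z=13 is smaller); Mg^2+ < Sr^2+ (same group, period 3 vs 5); Sr^2+ < Se^2- (both 36 e⁻, Z=38>34).
That gives Si^4+ < Al^3+ < Mg^2+ < Sr^2+ < Se^2-. From the largest end, number 4 is Al^3+.

Al^3+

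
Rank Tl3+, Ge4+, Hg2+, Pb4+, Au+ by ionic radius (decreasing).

Au+ > Hg2+ > Tl3+ > Pb4+ > Ge4+

Tabulating Z and e⁻: Ge4+ has 28 e⁻ (Z=32), Pb4+ has 78 e⁻ (Z=82), Tl3+ has 78 e⁻ (Z=81), Hg2+ has 78 e⁻ (Z=80), Au+ has 78 e⁻ (Z=79). Ge4+ < Pb4+ (same group, period 4 vs 6); Pb4+ < Tl3+ (both 78 e⁻, Z=82>81); Tl3+ < Hg2+ (both 78 e⁻, Z=81>80); Hg2+ < Au+ (both 78 e⁻, Z=80>79).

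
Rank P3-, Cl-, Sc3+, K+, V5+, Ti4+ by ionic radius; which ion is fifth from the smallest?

Cl-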